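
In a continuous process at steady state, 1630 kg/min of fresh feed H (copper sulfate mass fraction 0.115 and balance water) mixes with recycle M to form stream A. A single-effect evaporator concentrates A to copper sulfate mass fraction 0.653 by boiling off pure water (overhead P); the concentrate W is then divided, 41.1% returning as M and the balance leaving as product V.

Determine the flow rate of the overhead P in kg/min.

1343 kg/min

Overall copper sulfate balance (none leaves overhead): copper sulfate in fresh feed = copper sulfate in product, i.e. 1630×0.115 = (1−0.411)·W·0.653.
W = 187.45/(0.653×0.589) = 487.37 kg/min.
Recycle M = 0.411×487.37 = 200.31 kg/min.
Combined feed A = 1630 + 200.31 = 1830.3 kg/min.
Overhead P = A − W = 1830.3 − 487.37 = 1342.9 kg/min.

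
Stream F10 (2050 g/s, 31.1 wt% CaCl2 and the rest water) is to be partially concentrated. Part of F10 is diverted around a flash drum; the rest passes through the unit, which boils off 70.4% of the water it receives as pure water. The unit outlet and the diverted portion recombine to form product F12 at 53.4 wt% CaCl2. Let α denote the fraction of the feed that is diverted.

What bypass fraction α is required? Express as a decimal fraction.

All 2050×0.311 = 637.55 g/s of CaCl2 reaches F12, so F12 = 637.55/0.534 = 1193.9 g/s and vapour = 856.09 g/s.
The evaporator receives (1−α)·2050 of feed at 0.689 water and removes 0.704 of that water:
0.704×0.689×(1−α)×2050 = 856.09
(1−α) = 856.09/994.36 = 0.8609;  α = 0.1391.

0.139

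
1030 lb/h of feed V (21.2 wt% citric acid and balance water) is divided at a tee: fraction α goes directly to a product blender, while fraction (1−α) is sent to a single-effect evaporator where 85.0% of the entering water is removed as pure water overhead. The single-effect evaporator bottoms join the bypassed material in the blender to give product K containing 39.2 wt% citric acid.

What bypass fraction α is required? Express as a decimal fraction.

0.314

All 1030×0.212 = 218.36 lb/h of citric acid reaches K, so K = 218.36/0.392 = 557.04 lb/h and vapour = 472.96 lb/h.
The evaporator receives (1−α)·1030 of feed at 0.788 water and removes 0.850 of that water:
0.850×0.788×(1−α)×1030 = 472.96
(1−α) = 472.96/689.89 = 0.6856;  α = 0.3144.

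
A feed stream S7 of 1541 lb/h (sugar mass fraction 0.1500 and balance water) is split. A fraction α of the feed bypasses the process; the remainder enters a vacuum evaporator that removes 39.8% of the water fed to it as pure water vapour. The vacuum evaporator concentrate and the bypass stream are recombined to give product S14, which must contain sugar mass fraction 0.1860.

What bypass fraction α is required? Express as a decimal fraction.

0.428

All 1541×0.150 = 231.15 lb/h of sugar reaches S14, so S14 = 231.15/0.186 = 1242.7 lb/h and vapour = 298.26 lb/h.
The evaporator receives (1−α)·1541 of feed at 0.850 water and removes 0.398 of that water:
0.398×0.850×(1−α)×1541 = 298.26
(1−α) = 298.26/521.32 = 0.5721;  α = 0.4279.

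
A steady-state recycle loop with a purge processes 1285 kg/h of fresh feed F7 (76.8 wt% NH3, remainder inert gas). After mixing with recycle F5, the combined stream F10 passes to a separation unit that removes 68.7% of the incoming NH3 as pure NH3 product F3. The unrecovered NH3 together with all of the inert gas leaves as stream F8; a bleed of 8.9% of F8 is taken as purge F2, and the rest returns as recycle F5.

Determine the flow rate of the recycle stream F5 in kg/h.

inert gas enters only via F7 and leaves only via the purge: 1285×0.232 = 0.089×(inert gas in F8), and the separation unit passes all inert gas, so inert gas in F10 = inert gas in F8 = 3349.7 kg/h.
NH3 in F10: m_A = 1285×0.768 + (1−0.089)·(1−0.687)·m_A, so m_A = 986.88/0.7149 = 1380.5 kg/h.
F8 = (1−0.687)×1380.5 + 3349.7 = 3781.8 kg/h.
Recycle F5 = (1−0.089)×3781.8 = 3445.2 kg/h.

3445 kg/h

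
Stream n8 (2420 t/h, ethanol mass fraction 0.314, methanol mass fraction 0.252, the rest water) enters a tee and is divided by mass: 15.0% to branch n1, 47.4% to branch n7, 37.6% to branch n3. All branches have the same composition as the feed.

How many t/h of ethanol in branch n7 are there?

360.2 t/h

Branch n7 total = 0.474×2420 = 1147.1 t/h.
ethanol in n7 = 0.314×1147.1 = 360.18 t/h.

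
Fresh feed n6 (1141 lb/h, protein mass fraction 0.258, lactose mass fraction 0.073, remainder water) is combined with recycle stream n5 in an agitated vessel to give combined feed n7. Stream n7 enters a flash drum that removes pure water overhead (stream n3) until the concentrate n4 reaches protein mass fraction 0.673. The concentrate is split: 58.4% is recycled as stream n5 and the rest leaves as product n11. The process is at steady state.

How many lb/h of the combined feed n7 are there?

1755 lb/h

Overall protein balance (none leaves overhead): protein in fresh feed = protein in product, i.e. 1141×0.258 = (1−0.584)·n4·0.673.
n4 = 294.38/(0.673×0.416) = 1051.5 lb/h.
Recycle n5 = 0.584×1051.5 = 614.06 lb/h.
Combined feed n7 = 1141 + 614.06 = 1755.1 lb/h.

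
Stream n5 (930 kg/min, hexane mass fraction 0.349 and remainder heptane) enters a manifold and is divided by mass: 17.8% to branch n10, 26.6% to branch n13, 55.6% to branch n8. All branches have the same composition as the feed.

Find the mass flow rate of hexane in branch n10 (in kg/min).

57.77 kg/min

Branch n10 total = 0.178×930 = 165.54 kg/min.
hexane in n10 = 0.349×165.54 = 57.773 kg/min.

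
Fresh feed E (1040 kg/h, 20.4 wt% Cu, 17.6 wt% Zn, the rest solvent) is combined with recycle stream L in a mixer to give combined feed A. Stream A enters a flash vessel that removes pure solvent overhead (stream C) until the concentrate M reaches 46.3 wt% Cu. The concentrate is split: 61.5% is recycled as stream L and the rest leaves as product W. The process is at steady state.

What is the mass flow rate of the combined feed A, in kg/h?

1772 kg/h

Overall Cu balance (none leaves overhead): Cu in fresh feed = Cu in product, i.e. 1040×0.204 = (1−0.615)·M·0.463.
M = 212.16/(0.463×0.385) = 1190.2 kg/h.
Recycle L = 0.615×1190.2 = 731.98 kg/h.
Combined feed A = 1040 + 731.98 = 1772 kg/h.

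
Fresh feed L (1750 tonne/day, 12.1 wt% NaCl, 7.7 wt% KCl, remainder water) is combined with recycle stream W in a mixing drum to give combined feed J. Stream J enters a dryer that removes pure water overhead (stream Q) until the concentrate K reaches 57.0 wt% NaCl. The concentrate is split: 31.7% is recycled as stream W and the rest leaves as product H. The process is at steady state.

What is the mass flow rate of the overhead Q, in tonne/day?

Overall NaCl balance (none leaves overhead): NaCl in fresh feed = NaCl in product, i.e. 1750×0.121 = (1−0.317)·K·0.570.
K = 211.75/(0.570×0.683) = 543.91 tonne/day.
Recycle W = 0.317×543.91 = 172.42 tonne/day.
Combined feed J = 1750 + 172.42 = 1922.4 tonne/day.
Overhead Q = J − K = 1922.4 − 543.91 = 1378.5 tonne/day.

1379 tonne/day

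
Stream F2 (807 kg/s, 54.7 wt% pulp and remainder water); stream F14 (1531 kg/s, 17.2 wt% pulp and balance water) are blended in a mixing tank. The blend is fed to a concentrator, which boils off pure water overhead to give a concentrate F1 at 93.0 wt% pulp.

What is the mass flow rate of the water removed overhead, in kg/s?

pulp entering = 807×0.547 + 1531×0.172 = 704.76 kg/s.
All pulp reports to F1, so F1 = 704.76/0.930 = 757.81 kg/s.
Total feed = 2338 kg/s; overhead = 2338 − 757.81 = 1580.2 kg/s.

1580 kg/s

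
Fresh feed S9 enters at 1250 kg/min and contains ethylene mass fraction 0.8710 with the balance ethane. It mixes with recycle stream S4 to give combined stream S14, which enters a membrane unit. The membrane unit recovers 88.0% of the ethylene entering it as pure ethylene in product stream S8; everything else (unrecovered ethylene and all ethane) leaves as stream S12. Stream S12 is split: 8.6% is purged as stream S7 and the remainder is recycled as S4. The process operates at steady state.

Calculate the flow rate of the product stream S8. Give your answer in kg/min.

ethylene in S14: m_A = 1250×0.871 + (1−0.086)·(1−0.880)·m_A, so m_A = 1088.8/0.8903 = 1222.9 kg/min.
Product S8 = 0.880×1222.9 = 1076.1 kg/min.

1076 kg/min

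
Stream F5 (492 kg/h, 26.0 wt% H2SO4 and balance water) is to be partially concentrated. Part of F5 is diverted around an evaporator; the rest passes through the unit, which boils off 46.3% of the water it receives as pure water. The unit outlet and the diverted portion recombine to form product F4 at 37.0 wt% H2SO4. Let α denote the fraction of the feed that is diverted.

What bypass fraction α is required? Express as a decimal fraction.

0.132

All 492×0.260 = 127.92 kg/h of H2SO4 reaches F4, so F4 = 127.92/0.370 = 345.73 kg/h and vapour = 146.27 kg/h.
The evaporator receives (1−α)·492 of feed at 0.740 water and removes 0.463 of that water:
0.463×0.740×(1−α)×492 = 146.27
(1−α) = 146.27/168.57 = 0.8677;  α = 0.1323.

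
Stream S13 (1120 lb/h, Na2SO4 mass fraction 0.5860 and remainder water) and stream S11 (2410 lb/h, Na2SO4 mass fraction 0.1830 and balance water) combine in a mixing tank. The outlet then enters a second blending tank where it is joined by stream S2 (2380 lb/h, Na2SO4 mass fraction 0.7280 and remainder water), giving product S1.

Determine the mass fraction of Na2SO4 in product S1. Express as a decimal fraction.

Overall, product flow = 5910 lb/h.
Na2SO4 in = 1120×0.586 + 2410×0.183 + 2380×0.728 = 2830 lb/h.
Na2SO4 fraction in S1 = 0.4788.

0.4788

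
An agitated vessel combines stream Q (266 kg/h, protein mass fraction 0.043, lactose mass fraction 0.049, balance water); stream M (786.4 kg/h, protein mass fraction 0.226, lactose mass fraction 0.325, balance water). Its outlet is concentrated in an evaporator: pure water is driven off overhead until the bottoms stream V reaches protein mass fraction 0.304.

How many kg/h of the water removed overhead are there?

430.1 kg/h

protein entering = 266×0.043 + 786.4×0.226 = 189.16 kg/h.
All protein reports to V, so V = 189.16/0.304 = 622.25 kg/h.
Total feed = 1052.4 kg/h; overhead = 1052.4 − 622.25 = 430.15 kg/h.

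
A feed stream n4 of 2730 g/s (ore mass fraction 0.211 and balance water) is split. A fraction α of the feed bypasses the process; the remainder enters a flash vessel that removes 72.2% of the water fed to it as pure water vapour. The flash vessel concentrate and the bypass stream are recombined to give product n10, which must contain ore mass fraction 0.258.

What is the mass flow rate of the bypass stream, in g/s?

1857 g/s

All 2730×0.211 = 576.03 g/s of ore reaches n10, so n10 = 576.03/0.258 = 2232.7 g/s and vapour = 497.33 g/s.
The evaporator receives (1−α)·2730 of feed at 0.789 water and removes 0.722 of that water:
0.722×0.789×(1−α)×2730 = 497.33
(1−α) = 497.33/1555.2 = 0.3198;  α = 0.6802.
Bypass flow = 0.6802×2730 = 1857 g/s.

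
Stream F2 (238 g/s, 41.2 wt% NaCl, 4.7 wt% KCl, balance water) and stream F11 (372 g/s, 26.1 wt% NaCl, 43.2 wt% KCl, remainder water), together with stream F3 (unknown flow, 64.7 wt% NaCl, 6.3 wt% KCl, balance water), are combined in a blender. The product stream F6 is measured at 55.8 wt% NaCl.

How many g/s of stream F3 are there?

1632 g/s

Let F3 be the unknown flow. Total out = 610 + F3.
NaCl balance: 195.15 + 0.647·F3 = 0.558·(610 + F3)
(0.647 − 0.558)·F3 = 0.558×610 − 195.15 = 145.23
F3 = 145.23 / 0.089 = 1631.8 g/s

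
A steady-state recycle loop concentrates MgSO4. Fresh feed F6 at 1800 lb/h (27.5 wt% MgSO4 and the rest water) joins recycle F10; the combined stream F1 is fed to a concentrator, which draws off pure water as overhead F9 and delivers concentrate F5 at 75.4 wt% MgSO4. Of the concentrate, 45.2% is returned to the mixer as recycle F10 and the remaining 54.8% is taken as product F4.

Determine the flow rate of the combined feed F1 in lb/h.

2341 lb/h

Overall MgSO4 balance (none leaves overhead): MgSO4 in fresh feed = MgSO4 in product, i.e. 1800×0.275 = (1−0.452)·F5·0.754.
F5 = 495/(0.754×0.548) = 1198 lb/h.
Recycle F10 = 0.452×1198 = 541.49 lb/h.
Combined feed F1 = 1800 + 541.49 = 2341.5 lb/h.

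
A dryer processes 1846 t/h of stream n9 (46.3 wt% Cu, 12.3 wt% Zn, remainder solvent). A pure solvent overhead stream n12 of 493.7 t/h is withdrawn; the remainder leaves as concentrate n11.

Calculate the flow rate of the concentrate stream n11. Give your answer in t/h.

1352 t/h

Concentrate = 1846 − 493.7 = 1352.3 t/h.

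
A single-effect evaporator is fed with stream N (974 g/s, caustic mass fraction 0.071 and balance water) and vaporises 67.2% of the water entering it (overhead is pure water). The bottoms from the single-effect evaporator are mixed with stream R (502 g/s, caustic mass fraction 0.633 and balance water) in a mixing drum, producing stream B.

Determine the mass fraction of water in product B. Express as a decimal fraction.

Vapour removed = 0.672×0.929×974 = 608.06 g/s; concentrate = 365.94 g/s.
water reaching the mixer = 296.79 (from concentrate) + 502×0.367 = 481.02 g/s.
Product flow = 365.94 + 502 = 867.94 g/s; water fraction = 0.554.

0.554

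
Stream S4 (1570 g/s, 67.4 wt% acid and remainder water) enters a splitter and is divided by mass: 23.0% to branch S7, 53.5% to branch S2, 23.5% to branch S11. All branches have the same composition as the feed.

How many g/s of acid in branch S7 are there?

Branch S7 total = 0.230×1570 = 361.1 g/s.
acid in S7 = 0.674×361.1 = 243.38 g/s.

243.4 g/s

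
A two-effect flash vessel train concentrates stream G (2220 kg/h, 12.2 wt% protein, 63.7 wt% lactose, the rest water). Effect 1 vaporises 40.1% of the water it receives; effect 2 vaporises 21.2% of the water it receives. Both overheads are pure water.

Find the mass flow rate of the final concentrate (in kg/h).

1938 kg/h

water in feed = 2220×0.241 = 535.02 kg/h.
After stage 1: water left = (1−0.401)×535.02 = 320.48; stream total = 2005.5 kg/h.
After stage 2: water left = (1−0.212)×320.48 = 252.54; final concentrate = 1937.5 kg/h.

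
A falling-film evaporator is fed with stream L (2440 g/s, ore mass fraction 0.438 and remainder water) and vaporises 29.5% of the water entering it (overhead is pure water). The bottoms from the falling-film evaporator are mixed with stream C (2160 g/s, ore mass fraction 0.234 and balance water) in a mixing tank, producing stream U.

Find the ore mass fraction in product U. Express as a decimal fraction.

0.375

Vapour removed = 0.295×0.562×2440 = 404.53 g/s; concentrate = 2035.5 g/s.
ore reaching the mixer = 1068.7 (from concentrate) + 2160×0.234 = 1574.2 g/s.
Product flow = 2035.5 + 2160 = 4195.5 g/s; ore fraction = 0.375.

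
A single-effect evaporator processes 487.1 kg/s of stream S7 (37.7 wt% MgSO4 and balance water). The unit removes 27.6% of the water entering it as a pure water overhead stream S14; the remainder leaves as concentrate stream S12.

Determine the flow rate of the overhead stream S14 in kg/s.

water entering = 487.1×0.623 = 303.46 kg/s; overhead removed = 0.276×303.46 = 83.756 kg/s.

83.76 kg/s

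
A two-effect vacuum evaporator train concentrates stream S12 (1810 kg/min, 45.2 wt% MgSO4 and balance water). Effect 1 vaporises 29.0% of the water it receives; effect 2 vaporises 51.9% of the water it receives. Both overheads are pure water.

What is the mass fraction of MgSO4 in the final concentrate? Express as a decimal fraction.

water in feed = 1810×0.548 = 991.88 kg/min.
After stage 1: water left = (1−0.290)×991.88 = 704.23; stream total = 1522.4 kg/min.
After stage 2: water left = (1−0.519)×704.23 = 338.74; final concentrate = 1156.9 kg/min.
MgSO4 fraction = 818.12/1156.9 = 0.707.

0.707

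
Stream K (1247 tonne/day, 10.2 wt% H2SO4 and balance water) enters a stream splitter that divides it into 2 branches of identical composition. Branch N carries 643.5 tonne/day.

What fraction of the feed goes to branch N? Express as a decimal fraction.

0.516

Fraction to N = 643.5/1247 = 0.5160.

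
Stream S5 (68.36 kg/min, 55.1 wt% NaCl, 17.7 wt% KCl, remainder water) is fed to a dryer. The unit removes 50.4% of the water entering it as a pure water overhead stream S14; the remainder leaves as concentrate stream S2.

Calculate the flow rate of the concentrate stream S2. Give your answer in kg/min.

58.99 kg/min

water entering = 68.36×0.272 = 18.594 kg/min; overhead removed = 0.504×18.594 = 9.3713 kg/min.
Concentrate = 68.36 − 9.3713 = 58.989 kg/min.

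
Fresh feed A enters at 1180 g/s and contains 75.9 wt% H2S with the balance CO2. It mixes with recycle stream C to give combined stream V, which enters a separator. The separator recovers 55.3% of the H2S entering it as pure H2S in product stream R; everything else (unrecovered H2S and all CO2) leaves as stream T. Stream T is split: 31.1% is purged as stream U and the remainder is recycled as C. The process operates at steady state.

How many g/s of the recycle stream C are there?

CO2 enters only via A and leaves only via the purge: 1180×0.241 = 0.311×(CO2 in T), and the separator passes all CO2, so CO2 in V = CO2 in T = 914.41 g/s.
H2S in V: m_A = 1180×0.759 + (1−0.311)·(1−0.553)·m_A, so m_A = 895.62/0.6920 = 1294.2 g/s.
T = (1−0.553)×1294.2 + 914.41 = 1492.9 g/s.
Recycle C = (1−0.311)×1492.9 = 1028.6 g/s.

1029 g/s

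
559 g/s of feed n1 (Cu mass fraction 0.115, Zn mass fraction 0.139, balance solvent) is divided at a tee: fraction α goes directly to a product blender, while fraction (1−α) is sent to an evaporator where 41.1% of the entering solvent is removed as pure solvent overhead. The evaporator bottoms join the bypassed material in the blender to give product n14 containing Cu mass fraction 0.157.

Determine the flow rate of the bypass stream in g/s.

All 559×0.115 = 64.285 g/s of Cu reaches n14, so n14 = 64.285/0.157 = 409.46 g/s and vapour = 149.54 g/s.
The evaporator receives (1−α)·559 of feed at 0.746 solvent and removes 0.411 of that solvent:
0.411×0.746×(1−α)×559 = 149.54
(1−α) = 149.54/171.39 = 0.8725;  α = 0.1275.
Bypass flow = 0.1275×559 = 71.269 g/s.

71.27 g/s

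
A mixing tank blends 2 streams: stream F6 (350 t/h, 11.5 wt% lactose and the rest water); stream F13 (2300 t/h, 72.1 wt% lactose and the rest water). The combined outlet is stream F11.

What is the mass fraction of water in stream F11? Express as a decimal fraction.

0.3590

Total flow out = 350 + 2300 = 2650 t/h.
water in = 350×0.885 + 2300×0.279 = 951.45 t/h.
water mass fraction in F11 = 951.45/2650 = 0.3590.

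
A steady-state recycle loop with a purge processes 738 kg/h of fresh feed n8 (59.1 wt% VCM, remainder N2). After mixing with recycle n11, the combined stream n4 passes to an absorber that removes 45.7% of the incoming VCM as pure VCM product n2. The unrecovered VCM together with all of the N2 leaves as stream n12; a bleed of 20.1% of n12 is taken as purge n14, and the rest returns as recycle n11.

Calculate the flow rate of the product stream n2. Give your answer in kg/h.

352.1 kg/h

VCM in n4: m_A = 738×0.591 + (1−0.201)·(1−0.457)·m_A, so m_A = 436.16/0.5661 = 770.4 kg/h.
Product n2 = 0.457×770.4 = 352.07 kg/h.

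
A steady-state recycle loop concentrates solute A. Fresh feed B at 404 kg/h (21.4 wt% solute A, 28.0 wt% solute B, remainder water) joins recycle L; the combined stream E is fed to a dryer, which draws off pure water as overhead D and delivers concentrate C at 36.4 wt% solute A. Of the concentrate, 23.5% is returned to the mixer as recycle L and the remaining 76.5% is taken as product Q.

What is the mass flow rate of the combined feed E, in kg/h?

Overall solute A balance (none leaves overhead): solute A in fresh feed = solute A in product, i.e. 404×0.214 = (1−0.235)·C·0.364.
C = 86.456/(0.364×0.765) = 310.48 kg/h.
Recycle L = 0.235×310.48 = 72.963 kg/h.
Combined feed E = 404 + 72.963 = 476.96 kg/h.

477 kg/h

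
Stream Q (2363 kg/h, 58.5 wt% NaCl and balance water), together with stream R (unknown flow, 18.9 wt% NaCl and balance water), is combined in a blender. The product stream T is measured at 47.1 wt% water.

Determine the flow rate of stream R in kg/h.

Let R be the unknown flow. Total out = 2363 + R.
water balance: 980.64 + 0.811·R = 0.471·(2363 + R)
(0.811 − 0.471)·R = 0.471×2363 − 980.64 = 132.33
R = 132.33 / 0.340 = 389.2 kg/h

389.2 kg/h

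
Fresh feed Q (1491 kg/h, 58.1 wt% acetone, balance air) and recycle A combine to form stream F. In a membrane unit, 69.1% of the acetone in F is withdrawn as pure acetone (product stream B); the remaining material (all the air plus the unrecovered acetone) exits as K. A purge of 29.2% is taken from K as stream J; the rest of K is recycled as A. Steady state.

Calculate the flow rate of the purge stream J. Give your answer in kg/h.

724.8 kg/h

air enters only via Q and leaves only via the purge: 1491×0.419 = 0.292×(air in K), and the membrane unit passes all air, so air in F = air in K = 2139.5 kg/h.
acetone in F: m_A = 1491×0.581 + (1−0.292)·(1−0.691)·m_A, so m_A = 866.27/0.7812 = 1108.9 kg/h.
K = (1−0.691)×1108.9 + 2139.5 = 2482.1 kg/h.
Purge J = 0.292×2482.1 = 724.78 kg/h.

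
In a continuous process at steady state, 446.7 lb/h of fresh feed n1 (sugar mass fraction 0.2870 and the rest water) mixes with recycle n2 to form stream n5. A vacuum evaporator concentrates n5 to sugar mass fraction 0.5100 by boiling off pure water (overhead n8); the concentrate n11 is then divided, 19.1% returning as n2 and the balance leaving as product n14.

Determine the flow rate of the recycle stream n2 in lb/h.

59.35 lb/h

Overall sugar balance (none leaves overhead): sugar in fresh feed = sugar in product, i.e. 446.7×0.287 = (1−0.191)·n11·0.510.
n11 = 128.2/(0.510×0.809) = 310.73 lb/h.
Recycle n2 = 0.191×310.73 = 59.349 lb/h.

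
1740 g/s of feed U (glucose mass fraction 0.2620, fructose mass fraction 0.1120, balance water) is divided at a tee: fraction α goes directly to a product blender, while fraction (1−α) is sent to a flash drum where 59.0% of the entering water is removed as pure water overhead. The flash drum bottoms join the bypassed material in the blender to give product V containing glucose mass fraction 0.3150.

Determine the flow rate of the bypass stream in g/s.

All 1740×0.262 = 455.88 g/s of glucose reaches V, so V = 455.88/0.315 = 1447.2 g/s and vapour = 292.76 g/s.
The evaporator receives (1−α)·1740 of feed at 0.626 water and removes 0.590 of that water:
0.590×0.626×(1−α)×1740 = 292.76
(1−α) = 292.76/642.65 = 0.4556;  α = 0.5444.
Bypass flow = 0.5444×1740 = 947.34 g/s.

947.3 g/s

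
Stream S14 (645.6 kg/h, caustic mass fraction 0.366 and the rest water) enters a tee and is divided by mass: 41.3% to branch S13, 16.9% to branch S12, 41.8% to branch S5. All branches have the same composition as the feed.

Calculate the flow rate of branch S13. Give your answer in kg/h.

266.6 kg/h

Branch S13 flow = 0.413×645.6 = 266.63 kg/h.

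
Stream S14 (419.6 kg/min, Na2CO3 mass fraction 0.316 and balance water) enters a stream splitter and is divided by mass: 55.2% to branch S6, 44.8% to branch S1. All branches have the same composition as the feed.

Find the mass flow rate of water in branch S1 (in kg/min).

128.6 kg/min

Branch S1 total = 0.448×419.6 = 187.98 kg/min.
water in S1 = 0.684×187.98 = 128.58 kg/min.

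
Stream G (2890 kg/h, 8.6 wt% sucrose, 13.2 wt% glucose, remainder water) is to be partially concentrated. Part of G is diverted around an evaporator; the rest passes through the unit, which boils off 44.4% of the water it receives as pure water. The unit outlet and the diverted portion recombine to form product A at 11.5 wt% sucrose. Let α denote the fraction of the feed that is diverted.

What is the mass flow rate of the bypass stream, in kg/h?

All 2890×0.086 = 248.54 kg/h of sucrose reaches A, so A = 248.54/0.115 = 2161.2 kg/h and vapour = 728.78 kg/h.
The evaporator receives (1−α)·2890 of feed at 0.782 water and removes 0.444 of that water:
0.444×0.782×(1−α)×2890 = 728.78
(1−α) = 728.78/1003.4 = 0.7263;  α = 0.2737.
Bypass flow = 0.2737×2890 = 791.02 kg/h.

791 kg/h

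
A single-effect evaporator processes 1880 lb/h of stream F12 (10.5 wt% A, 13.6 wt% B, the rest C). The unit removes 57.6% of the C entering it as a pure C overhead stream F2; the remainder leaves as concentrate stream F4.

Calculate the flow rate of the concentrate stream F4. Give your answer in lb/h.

1058 lb/h

C entering = 1880×0.759 = 1426.9 lb/h; overhead removed = 0.576×1426.9 = 821.91 lb/h.
Concentrate = 1880 − 821.91 = 1058.1 lb/h.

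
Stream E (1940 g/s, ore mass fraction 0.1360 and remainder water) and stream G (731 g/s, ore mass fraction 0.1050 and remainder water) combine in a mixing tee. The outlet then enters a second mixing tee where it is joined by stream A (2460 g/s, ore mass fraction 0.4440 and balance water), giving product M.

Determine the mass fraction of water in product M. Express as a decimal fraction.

0.7207

Overall, product flow = 5131 g/s.
water in = 1940×0.864 + 731×0.895 + 2460×0.556 = 3698.2 g/s.
water fraction in M = 0.7207.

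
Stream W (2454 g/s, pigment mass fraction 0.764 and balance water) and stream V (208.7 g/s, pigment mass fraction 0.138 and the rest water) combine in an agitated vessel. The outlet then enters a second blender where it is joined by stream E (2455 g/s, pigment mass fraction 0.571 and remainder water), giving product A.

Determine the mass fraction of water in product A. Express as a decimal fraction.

Overall, product flow = 5117.7 g/s.
water in = 2454×0.236 + 208.7×0.862 + 2455×0.429 = 1812.2 g/s.
water fraction in A = 0.354.

0.354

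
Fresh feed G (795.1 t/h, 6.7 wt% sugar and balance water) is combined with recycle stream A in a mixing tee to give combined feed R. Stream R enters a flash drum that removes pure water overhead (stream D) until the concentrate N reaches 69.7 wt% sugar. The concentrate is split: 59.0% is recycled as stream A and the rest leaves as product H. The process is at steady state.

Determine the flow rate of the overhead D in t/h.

Overall sugar balance (none leaves overhead): sugar in fresh feed = sugar in product, i.e. 795.1×0.067 = (1−0.590)·N·0.697.
N = 53.272/(0.697×0.410) = 186.41 t/h.
Recycle A = 0.590×186.41 = 109.98 t/h.
Combined feed R = 795.1 + 109.98 = 905.08 t/h.
Overhead D = R − N = 905.08 − 186.41 = 718.67 t/h.

718.7 t/h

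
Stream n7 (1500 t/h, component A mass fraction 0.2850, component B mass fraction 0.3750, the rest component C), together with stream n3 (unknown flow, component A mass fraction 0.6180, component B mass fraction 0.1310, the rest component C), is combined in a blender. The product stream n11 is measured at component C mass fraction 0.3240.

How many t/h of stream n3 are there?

328.8 t/h

Let n3 be the unknown flow. Total out = 1500 + n3.
component C balance: 510 + 0.251·n3 = 0.324·(1500 + n3)
(0.251 − 0.324)·n3 = 0.324×1500 − 510 = -24
n3 = -24 / -0.073 = 328.77 t/h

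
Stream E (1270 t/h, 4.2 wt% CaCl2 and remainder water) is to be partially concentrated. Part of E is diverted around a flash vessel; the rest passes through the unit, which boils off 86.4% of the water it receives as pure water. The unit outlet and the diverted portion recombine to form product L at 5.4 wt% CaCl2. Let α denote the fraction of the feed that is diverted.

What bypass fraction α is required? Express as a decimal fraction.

0.732

All 1270×0.042 = 53.34 t/h of CaCl2 reaches L, so L = 53.34/0.054 = 987.78 t/h and vapour = 282.22 t/h.
The evaporator receives (1−α)·1270 of feed at 0.958 water and removes 0.864 of that water:
0.864×0.958×(1−α)×1270 = 282.22
(1−α) = 282.22/1051.2 = 0.2685;  α = 0.7315.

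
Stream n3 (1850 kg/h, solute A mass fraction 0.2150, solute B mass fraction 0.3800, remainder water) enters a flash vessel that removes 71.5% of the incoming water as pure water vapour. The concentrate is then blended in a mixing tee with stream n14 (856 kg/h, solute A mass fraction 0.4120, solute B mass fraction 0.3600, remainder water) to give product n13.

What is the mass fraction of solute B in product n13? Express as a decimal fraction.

0.4659

Vapour removed = 0.715×0.405×1850 = 535.71 kg/h; concentrate = 1314.3 kg/h.
solute B reaching the mixer = 703 (from concentrate) + 856×0.360 = 1011.2 kg/h.
Product flow = 1314.3 + 856 = 2170.3 kg/h; solute B fraction = 0.4659.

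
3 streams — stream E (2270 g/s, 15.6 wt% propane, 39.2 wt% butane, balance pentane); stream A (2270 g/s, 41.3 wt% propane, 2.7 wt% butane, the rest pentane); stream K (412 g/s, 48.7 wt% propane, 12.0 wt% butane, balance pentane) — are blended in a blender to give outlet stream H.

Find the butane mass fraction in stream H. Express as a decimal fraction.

0.202

Total flow out = 2270 + 2270 + 412 = 4952 g/s.
butane in = 2270×0.392 + 2270×0.027 + 412×0.120 = 1000.6 g/s.
butane mass fraction in H = 1000.6/4952 = 0.202.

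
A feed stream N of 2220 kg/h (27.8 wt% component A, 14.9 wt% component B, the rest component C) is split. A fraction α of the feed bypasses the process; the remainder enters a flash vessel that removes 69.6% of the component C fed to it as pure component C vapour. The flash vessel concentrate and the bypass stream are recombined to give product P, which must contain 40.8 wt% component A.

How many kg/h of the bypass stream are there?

446.3 kg/h

All 2220×0.278 = 617.16 kg/h of component A reaches P, so P = 617.16/0.408 = 1512.6 kg/h and vapour = 707.35 kg/h.
The evaporator receives (1−α)·2220 of feed at 0.573 component C and removes 0.696 of that component C:
0.696×0.573×(1−α)×2220 = 707.35
(1−α) = 707.35/885.35 = 0.7989;  α = 0.2011.
Bypass flow = 0.2011×2220 = 446.33 kg/h.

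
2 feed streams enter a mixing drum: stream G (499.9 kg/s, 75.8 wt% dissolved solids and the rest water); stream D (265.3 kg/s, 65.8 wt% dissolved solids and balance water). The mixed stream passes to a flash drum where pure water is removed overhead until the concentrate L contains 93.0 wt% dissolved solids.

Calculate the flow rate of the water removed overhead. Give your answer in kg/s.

170 kg/s

dissolved solids entering = 499.9×0.758 + 265.3×0.658 = 553.49 kg/s.
All dissolved solids reports to L, so L = 553.49/0.930 = 595.15 kg/s.
Total feed = 765.2 kg/s; overhead = 765.2 − 595.15 = 170.05 kg/s.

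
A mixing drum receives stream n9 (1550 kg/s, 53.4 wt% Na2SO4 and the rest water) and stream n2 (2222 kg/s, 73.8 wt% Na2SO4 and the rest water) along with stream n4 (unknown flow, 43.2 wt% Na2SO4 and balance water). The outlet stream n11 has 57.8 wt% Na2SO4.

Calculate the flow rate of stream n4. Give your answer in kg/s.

1968 kg/s

Let n4 be the unknown flow. Total out = 3772 + n4.
Na2SO4 balance: 2467.5 + 0.432·n4 = 0.578·(3772 + n4)
(0.432 − 0.578)·n4 = 0.578×3772 − 2467.5 = -287.32
n4 = -287.32 / -0.146 = 1967.9 kg/s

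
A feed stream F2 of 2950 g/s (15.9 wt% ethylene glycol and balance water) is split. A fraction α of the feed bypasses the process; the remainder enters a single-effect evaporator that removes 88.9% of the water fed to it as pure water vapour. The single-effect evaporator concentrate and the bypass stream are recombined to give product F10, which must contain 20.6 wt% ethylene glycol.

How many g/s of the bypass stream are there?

2050 g/s

All 2950×0.159 = 469.05 g/s of ethylene glycol reaches F10, so F10 = 469.05/0.206 = 2276.9 g/s and vapour = 673.06 g/s.
The evaporator receives (1−α)·2950 of feed at 0.841 water and removes 0.889 of that water:
0.889×0.841×(1−α)×2950 = 673.06
(1−α) = 673.06/2205.6 = 0.3052;  α = 0.6948.
Bypass flow = 0.6948×2950 = 2049.8 g/s.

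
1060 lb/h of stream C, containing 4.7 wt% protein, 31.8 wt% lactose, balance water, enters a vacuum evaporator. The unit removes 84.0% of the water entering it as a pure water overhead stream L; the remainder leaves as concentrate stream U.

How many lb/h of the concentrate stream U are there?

494.6 lb/h

water entering = 1060×0.635 = 673.1 lb/h; overhead removed = 0.840×673.1 = 565.4 lb/h.
Concentrate = 1060 − 565.4 = 494.6 lb/h.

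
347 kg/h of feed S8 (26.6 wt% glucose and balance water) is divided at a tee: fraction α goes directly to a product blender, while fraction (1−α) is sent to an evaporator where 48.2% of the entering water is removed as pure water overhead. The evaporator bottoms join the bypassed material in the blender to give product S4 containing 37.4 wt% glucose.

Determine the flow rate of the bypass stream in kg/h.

All 347×0.266 = 92.302 kg/h of glucose reaches S4, so S4 = 92.302/0.374 = 246.8 kg/h and vapour = 100.2 kg/h.
The evaporator receives (1−α)·347 of feed at 0.734 water and removes 0.482 of that water:
0.482×0.734×(1−α)×347 = 100.2
(1−α) = 100.2/122.76 = 0.8162;  α = 0.1838.
Bypass flow = 0.1838×347 = 63.77 kg/h.

63.77 kg/h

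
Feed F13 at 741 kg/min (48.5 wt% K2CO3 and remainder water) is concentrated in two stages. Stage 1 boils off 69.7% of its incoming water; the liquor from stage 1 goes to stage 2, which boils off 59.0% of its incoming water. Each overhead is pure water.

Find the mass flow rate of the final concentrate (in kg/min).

406.8 kg/min

water in feed = 741×0.515 = 381.62 kg/min.
After stage 1: water left = (1−0.697)×381.62 = 115.63; stream total = 475.01 kg/min.
After stage 2: water left = (1−0.590)×115.63 = 47.408; final concentrate = 406.79 kg/min.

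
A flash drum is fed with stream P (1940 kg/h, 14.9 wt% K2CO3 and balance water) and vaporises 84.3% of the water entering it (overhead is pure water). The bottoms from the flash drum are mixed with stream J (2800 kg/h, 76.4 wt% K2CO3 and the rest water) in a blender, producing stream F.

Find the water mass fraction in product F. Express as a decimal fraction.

0.2748

Vapour removed = 0.843×0.851×1940 = 1391.7 kg/h; concentrate = 548.26 kg/h.
water reaching the mixer = 259.2 (from concentrate) + 2800×0.236 = 920 kg/h.
Product flow = 548.26 + 2800 = 3348.3 kg/h; water fraction = 0.2748.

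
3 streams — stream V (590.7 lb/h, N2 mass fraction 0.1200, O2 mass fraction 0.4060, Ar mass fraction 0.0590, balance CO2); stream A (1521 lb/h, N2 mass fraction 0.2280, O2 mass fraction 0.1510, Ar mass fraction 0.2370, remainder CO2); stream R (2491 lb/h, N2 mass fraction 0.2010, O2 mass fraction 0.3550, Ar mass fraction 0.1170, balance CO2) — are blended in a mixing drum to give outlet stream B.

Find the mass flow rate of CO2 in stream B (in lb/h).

CO2 out = CO2 in = 590.7×0.415 + 1521×0.384 + 2491×0.327 = 1643.8 lb/h.

1644 lb/h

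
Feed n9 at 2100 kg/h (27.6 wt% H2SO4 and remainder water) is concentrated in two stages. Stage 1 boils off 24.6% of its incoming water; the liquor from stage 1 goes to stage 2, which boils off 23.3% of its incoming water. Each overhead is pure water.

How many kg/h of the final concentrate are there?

1459 kg/h

water in feed = 2100×0.724 = 1520.4 kg/h.
After stage 1: water left = (1−0.246)×1520.4 = 1146.4; stream total = 1726 kg/h.
After stage 2: water left = (1−0.233)×1146.4 = 879.27; final concentrate = 1458.9 kg/h.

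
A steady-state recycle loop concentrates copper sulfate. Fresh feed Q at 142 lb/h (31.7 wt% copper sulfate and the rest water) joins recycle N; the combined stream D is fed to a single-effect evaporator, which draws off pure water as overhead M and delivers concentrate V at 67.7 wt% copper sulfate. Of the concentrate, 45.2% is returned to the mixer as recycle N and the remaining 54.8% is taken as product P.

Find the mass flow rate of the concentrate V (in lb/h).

121.3 lb/h

Overall copper sulfate balance (none leaves overhead): copper sulfate in fresh feed = copper sulfate in product, i.e. 142×0.317 = (1−0.452)·V·0.677.
V = 45.014/(0.677×0.548) = 121.33 lb/h.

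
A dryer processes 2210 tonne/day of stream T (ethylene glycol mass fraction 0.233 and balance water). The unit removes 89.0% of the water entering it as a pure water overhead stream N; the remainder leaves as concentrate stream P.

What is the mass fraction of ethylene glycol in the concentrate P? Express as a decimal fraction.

0.734

ethylene glycol is not removed: 2210×0.233 = 514.93 tonne/day of ethylene glycol enters P.
water entering = 2210×0.767 = 1695.1 tonne/day; overhead removed = 0.890×1695.1 = 1508.6 tonne/day.
Concentrate = 2210 − 1508.6 = 701.39 tonne/day.
Mass fraction = 514.93/701.39 = 0.734.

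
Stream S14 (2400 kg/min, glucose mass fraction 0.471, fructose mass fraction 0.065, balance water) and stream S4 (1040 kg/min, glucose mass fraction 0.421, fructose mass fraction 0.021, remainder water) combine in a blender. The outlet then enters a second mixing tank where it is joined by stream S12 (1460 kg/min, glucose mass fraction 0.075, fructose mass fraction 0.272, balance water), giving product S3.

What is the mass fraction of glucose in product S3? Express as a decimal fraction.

0.342

Overall, product flow = 4900 kg/min.
glucose in = 2400×0.471 + 1040×0.421 + 1460×0.075 = 1677.7 kg/min.
glucose fraction in S3 = 0.342.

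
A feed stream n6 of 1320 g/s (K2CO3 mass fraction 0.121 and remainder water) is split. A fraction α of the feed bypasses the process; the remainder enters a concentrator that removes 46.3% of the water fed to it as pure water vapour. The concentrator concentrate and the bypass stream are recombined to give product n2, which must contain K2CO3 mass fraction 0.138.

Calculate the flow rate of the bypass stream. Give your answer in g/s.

All 1320×0.121 = 159.72 g/s of K2CO3 reaches n2, so n2 = 159.72/0.138 = 1157.4 g/s and vapour = 162.61 g/s.
The evaporator receives (1−α)·1320 of feed at 0.879 water and removes 0.463 of that water:
0.463×0.879×(1−α)×1320 = 162.61
(1−α) = 162.61/537.21 = 0.3027;  α = 0.6973.
Bypass flow = 0.6973×1320 = 920.45 g/s.

920.4 g/s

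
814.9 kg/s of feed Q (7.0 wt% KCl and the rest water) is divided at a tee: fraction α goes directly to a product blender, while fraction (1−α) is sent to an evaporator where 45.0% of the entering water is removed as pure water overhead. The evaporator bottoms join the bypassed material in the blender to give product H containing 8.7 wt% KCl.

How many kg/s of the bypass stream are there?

434.4 kg/s

All 814.9×0.070 = 57.043 kg/s of KCl reaches H, so H = 57.043/0.087 = 655.67 kg/s and vapour = 159.23 kg/s.
The evaporator receives (1−α)·814.9 of feed at 0.930 water and removes 0.450 of that water:
0.450×0.930×(1−α)×814.9 = 159.23
(1−α) = 159.23/341.04 = 0.4669;  α = 0.5331.
Bypass flow = 0.5331×814.9 = 434.41 kg/s.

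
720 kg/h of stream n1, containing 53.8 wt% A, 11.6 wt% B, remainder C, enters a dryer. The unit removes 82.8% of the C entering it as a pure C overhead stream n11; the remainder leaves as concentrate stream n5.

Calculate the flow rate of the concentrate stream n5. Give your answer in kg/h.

513.7 kg/h

C entering = 720×0.346 = 249.12 kg/h; overhead removed = 0.828×249.12 = 206.27 kg/h.
Concentrate = 720 − 206.27 = 513.73 kg/h.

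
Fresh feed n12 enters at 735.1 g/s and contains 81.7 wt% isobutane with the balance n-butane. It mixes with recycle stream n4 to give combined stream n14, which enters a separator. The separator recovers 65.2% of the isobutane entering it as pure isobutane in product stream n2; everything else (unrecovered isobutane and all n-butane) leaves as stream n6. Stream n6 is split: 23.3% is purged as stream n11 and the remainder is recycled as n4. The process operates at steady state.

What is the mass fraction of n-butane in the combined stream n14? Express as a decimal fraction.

0.413

n-butane enters only via n12 and leaves only via the purge: 735.1×0.183 = 0.233×(n-butane in n6), and the separator passes all n-butane, so n-butane in n14 = n-butane in n6 = 577.35 g/s.
isobutane in n14: m_A = 735.1×0.817 + (1−0.233)·(1−0.652)·m_A, so m_A = 600.58/0.7331 = 819.25 g/s.
n14 = 819.25 + 577.35 = 1396.6 g/s.
n-butane fraction in n14 = 577.35/1396.6 = 0.413.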